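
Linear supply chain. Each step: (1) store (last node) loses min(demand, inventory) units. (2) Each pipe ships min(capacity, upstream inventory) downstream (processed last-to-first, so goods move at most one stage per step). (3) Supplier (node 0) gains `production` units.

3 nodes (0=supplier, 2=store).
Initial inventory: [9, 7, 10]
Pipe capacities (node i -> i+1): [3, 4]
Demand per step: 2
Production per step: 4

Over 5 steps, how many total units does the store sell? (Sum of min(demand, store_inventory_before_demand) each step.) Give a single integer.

Step 1: sold=2 (running total=2) -> [10 6 12]
Step 2: sold=2 (running total=4) -> [11 5 14]
Step 3: sold=2 (running total=6) -> [12 4 16]
Step 4: sold=2 (running total=8) -> [13 3 18]
Step 5: sold=2 (running total=10) -> [14 3 19]

Answer: 10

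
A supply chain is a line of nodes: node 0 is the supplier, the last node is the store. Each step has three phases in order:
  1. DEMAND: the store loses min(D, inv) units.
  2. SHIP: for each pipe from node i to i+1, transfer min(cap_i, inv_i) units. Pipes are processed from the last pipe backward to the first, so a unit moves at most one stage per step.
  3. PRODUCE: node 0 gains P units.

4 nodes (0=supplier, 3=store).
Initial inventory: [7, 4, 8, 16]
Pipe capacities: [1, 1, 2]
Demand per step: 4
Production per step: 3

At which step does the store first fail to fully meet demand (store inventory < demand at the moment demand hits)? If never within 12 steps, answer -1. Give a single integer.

Step 1: demand=4,sold=4 ship[2->3]=2 ship[1->2]=1 ship[0->1]=1 prod=3 -> [9 4 7 14]
Step 2: demand=4,sold=4 ship[2->3]=2 ship[1->2]=1 ship[0->1]=1 prod=3 -> [11 4 6 12]
Step 3: demand=4,sold=4 ship[2->3]=2 ship[1->2]=1 ship[0->1]=1 prod=3 -> [13 4 5 10]
Step 4: demand=4,sold=4 ship[2->3]=2 ship[1->2]=1 ship[0->1]=1 prod=3 -> [15 4 4 8]
Step 5: demand=4,sold=4 ship[2->3]=2 ship[1->2]=1 ship[0->1]=1 prod=3 -> [17 4 3 6]
Step 6: demand=4,sold=4 ship[2->3]=2 ship[1->2]=1 ship[0->1]=1 prod=3 -> [19 4 2 4]
Step 7: demand=4,sold=4 ship[2->3]=2 ship[1->2]=1 ship[0->1]=1 prod=3 -> [21 4 1 2]
Step 8: demand=4,sold=2 ship[2->3]=1 ship[1->2]=1 ship[0->1]=1 prod=3 -> [23 4 1 1]
Step 9: demand=4,sold=1 ship[2->3]=1 ship[1->2]=1 ship[0->1]=1 prod=3 -> [25 4 1 1]
Step 10: demand=4,sold=1 ship[2->3]=1 ship[1->2]=1 ship[0->1]=1 prod=3 -> [27 4 1 1]
Step 11: demand=4,sold=1 ship[2->3]=1 ship[1->2]=1 ship[0->1]=1 prod=3 -> [29 4 1 1]
Step 12: demand=4,sold=1 ship[2->3]=1 ship[1->2]=1 ship[0->1]=1 prod=3 -> [31 4 1 1]
First stockout at step 8

8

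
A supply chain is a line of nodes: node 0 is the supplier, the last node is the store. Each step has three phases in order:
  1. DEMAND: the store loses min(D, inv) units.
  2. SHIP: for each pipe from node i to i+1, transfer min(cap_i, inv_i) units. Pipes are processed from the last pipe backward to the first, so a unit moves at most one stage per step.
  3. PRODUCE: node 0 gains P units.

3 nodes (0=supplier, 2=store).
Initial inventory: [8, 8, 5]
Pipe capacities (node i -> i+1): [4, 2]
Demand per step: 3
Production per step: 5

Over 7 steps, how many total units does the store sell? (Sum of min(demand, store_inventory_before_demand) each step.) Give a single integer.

Step 1: sold=3 (running total=3) -> [9 10 4]
Step 2: sold=3 (running total=6) -> [10 12 3]
Step 3: sold=3 (running total=9) -> [11 14 2]
Step 4: sold=2 (running total=11) -> [12 16 2]
Step 5: sold=2 (running total=13) -> [13 18 2]
Step 6: sold=2 (running total=15) -> [14 20 2]
Step 7: sold=2 (running total=17) -> [15 22 2]

Answer: 17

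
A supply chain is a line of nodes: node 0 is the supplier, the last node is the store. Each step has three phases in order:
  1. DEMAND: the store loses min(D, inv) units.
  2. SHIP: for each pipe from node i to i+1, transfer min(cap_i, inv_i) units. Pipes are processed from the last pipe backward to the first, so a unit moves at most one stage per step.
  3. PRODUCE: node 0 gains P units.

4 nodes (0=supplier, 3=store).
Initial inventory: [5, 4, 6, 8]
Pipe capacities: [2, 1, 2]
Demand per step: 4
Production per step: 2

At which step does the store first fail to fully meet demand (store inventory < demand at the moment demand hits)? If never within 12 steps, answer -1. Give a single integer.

Step 1: demand=4,sold=4 ship[2->3]=2 ship[1->2]=1 ship[0->1]=2 prod=2 -> [5 5 5 6]
Step 2: demand=4,sold=4 ship[2->3]=2 ship[1->2]=1 ship[0->1]=2 prod=2 -> [5 6 4 4]
Step 3: demand=4,sold=4 ship[2->3]=2 ship[1->2]=1 ship[0->1]=2 prod=2 -> [5 7 3 2]
Step 4: demand=4,sold=2 ship[2->3]=2 ship[1->2]=1 ship[0->1]=2 prod=2 -> [5 8 2 2]
Step 5: demand=4,sold=2 ship[2->3]=2 ship[1->2]=1 ship[0->1]=2 prod=2 -> [5 9 1 2]
Step 6: demand=4,sold=2 ship[2->3]=1 ship[1->2]=1 ship[0->1]=2 prod=2 -> [5 10 1 1]
Step 7: demand=4,sold=1 ship[2->3]=1 ship[1->2]=1 ship[0->1]=2 prod=2 -> [5 11 1 1]
Step 8: demand=4,sold=1 ship[2->3]=1 ship[1->2]=1 ship[0->1]=2 prod=2 -> [5 12 1 1]
Step 9: demand=4,sold=1 ship[2->3]=1 ship[1->2]=1 ship[0->1]=2 prod=2 -> [5 13 1 1]
Step 10: demand=4,sold=1 ship[2->3]=1 ship[1->2]=1 ship[0->1]=2 prod=2 -> [5 14 1 1]
Step 11: demand=4,sold=1 ship[2->3]=1 ship[1->2]=1 ship[0->1]=2 prod=2 -> [5 15 1 1]
Step 12: demand=4,sold=1 ship[2->3]=1 ship[1->2]=1 ship[0->1]=2 prod=2 -> [5 16 1 1]
First stockout at step 4

4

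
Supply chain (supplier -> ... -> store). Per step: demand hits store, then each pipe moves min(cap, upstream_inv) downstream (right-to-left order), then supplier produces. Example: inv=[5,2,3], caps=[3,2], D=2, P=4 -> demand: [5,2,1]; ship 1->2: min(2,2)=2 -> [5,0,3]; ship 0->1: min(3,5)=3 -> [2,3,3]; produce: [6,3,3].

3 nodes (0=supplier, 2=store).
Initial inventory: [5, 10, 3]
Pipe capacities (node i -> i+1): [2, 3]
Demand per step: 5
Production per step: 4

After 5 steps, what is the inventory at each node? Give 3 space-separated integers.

Step 1: demand=5,sold=3 ship[1->2]=3 ship[0->1]=2 prod=4 -> inv=[7 9 3]
Step 2: demand=5,sold=3 ship[1->2]=3 ship[0->1]=2 prod=4 -> inv=[9 8 3]
Step 3: demand=5,sold=3 ship[1->2]=3 ship[0->1]=2 prod=4 -> inv=[11 7 3]
Step 4: demand=5,sold=3 ship[1->2]=3 ship[0->1]=2 prod=4 -> inv=[13 6 3]
Step 5: demand=5,sold=3 ship[1->2]=3 ship[0->1]=2 prod=4 -> inv=[15 5 3]

15 5 3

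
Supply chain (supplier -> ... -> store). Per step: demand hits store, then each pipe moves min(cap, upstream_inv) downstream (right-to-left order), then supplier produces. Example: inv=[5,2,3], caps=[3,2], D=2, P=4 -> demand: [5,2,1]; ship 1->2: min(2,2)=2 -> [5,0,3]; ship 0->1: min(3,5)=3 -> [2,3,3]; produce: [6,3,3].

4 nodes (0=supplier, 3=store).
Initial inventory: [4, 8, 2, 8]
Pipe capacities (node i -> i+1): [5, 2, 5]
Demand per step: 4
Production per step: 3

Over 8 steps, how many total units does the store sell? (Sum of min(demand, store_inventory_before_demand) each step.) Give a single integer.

Answer: 22

Derivation:
Step 1: sold=4 (running total=4) -> [3 10 2 6]
Step 2: sold=4 (running total=8) -> [3 11 2 4]
Step 3: sold=4 (running total=12) -> [3 12 2 2]
Step 4: sold=2 (running total=14) -> [3 13 2 2]
Step 5: sold=2 (running total=16) -> [3 14 2 2]
Step 6: sold=2 (running total=18) -> [3 15 2 2]
Step 7: sold=2 (running total=20) -> [3 16 2 2]
Step 8: sold=2 (running total=22) -> [3 17 2 2]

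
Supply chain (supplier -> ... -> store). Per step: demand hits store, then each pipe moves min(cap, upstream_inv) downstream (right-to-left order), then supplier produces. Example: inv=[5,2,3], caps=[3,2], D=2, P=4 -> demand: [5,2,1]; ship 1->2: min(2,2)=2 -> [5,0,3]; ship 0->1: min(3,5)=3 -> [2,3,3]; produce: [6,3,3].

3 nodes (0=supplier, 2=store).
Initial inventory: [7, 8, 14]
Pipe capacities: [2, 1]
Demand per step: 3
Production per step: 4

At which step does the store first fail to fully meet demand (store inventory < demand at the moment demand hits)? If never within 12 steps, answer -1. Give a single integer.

Step 1: demand=3,sold=3 ship[1->2]=1 ship[0->1]=2 prod=4 -> [9 9 12]
Step 2: demand=3,sold=3 ship[1->2]=1 ship[0->1]=2 prod=4 -> [11 10 10]
Step 3: demand=3,sold=3 ship[1->2]=1 ship[0->1]=2 prod=4 -> [13 11 8]
Step 4: demand=3,sold=3 ship[1->2]=1 ship[0->1]=2 prod=4 -> [15 12 6]
Step 5: demand=3,sold=3 ship[1->2]=1 ship[0->1]=2 prod=4 -> [17 13 4]
Step 6: demand=3,sold=3 ship[1->2]=1 ship[0->1]=2 prod=4 -> [19 14 2]
Step 7: demand=3,sold=2 ship[1->2]=1 ship[0->1]=2 prod=4 -> [21 15 1]
Step 8: demand=3,sold=1 ship[1->2]=1 ship[0->1]=2 prod=4 -> [23 16 1]
Step 9: demand=3,sold=1 ship[1->2]=1 ship[0->1]=2 prod=4 -> [25 17 1]
Step 10: demand=3,sold=1 ship[1->2]=1 ship[0->1]=2 prod=4 -> [27 18 1]
Step 11: demand=3,sold=1 ship[1->2]=1 ship[0->1]=2 prod=4 -> [29 19 1]
Step 12: demand=3,sold=1 ship[1->2]=1 ship[0->1]=2 prod=4 -> [31 20 1]
First stockout at step 7

7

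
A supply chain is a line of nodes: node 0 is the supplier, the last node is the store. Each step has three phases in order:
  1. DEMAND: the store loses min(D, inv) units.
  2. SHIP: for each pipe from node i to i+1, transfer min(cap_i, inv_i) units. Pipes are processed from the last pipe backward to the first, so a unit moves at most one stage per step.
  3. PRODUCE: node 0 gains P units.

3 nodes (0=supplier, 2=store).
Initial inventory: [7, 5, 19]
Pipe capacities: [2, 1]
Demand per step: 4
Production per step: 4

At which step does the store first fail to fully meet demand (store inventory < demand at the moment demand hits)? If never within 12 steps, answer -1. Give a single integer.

Step 1: demand=4,sold=4 ship[1->2]=1 ship[0->1]=2 prod=4 -> [9 6 16]
Step 2: demand=4,sold=4 ship[1->2]=1 ship[0->1]=2 prod=4 -> [11 7 13]
Step 3: demand=4,sold=4 ship[1->2]=1 ship[0->1]=2 prod=4 -> [13 8 10]
Step 4: demand=4,sold=4 ship[1->2]=1 ship[0->1]=2 prod=4 -> [15 9 7]
Step 5: demand=4,sold=4 ship[1->2]=1 ship[0->1]=2 prod=4 -> [17 10 4]
Step 6: demand=4,sold=4 ship[1->2]=1 ship[0->1]=2 prod=4 -> [19 11 1]
Step 7: demand=4,sold=1 ship[1->2]=1 ship[0->1]=2 prod=4 -> [21 12 1]
Step 8: demand=4,sold=1 ship[1->2]=1 ship[0->1]=2 prod=4 -> [23 13 1]
Step 9: demand=4,sold=1 ship[1->2]=1 ship[0->1]=2 prod=4 -> [25 14 1]
Step 10: demand=4,sold=1 ship[1->2]=1 ship[0->1]=2 prod=4 -> [27 15 1]
Step 11: demand=4,sold=1 ship[1->2]=1 ship[0->1]=2 prod=4 -> [29 16 1]
Step 12: demand=4,sold=1 ship[1->2]=1 ship[0->1]=2 prod=4 -> [31 17 1]
First stockout at step 7

7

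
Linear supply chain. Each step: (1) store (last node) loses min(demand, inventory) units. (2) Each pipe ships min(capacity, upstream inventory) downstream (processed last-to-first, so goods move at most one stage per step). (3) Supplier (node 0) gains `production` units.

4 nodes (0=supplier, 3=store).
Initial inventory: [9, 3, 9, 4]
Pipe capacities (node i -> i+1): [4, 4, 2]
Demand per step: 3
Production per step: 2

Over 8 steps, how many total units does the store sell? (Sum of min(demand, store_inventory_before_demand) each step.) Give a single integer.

Answer: 18

Derivation:
Step 1: sold=3 (running total=3) -> [7 4 10 3]
Step 2: sold=3 (running total=6) -> [5 4 12 2]
Step 3: sold=2 (running total=8) -> [3 4 14 2]
Step 4: sold=2 (running total=10) -> [2 3 16 2]
Step 5: sold=2 (running total=12) -> [2 2 17 2]
Step 6: sold=2 (running total=14) -> [2 2 17 2]
Step 7: sold=2 (running total=16) -> [2 2 17 2]
Step 8: sold=2 (running total=18) -> [2 2 17 2]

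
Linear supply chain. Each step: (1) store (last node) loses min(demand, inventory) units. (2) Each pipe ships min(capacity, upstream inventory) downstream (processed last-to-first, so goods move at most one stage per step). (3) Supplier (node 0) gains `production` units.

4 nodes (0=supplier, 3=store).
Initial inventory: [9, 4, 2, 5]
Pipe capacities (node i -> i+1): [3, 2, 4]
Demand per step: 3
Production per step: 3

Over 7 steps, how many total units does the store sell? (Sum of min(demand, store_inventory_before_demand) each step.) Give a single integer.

Answer: 17

Derivation:
Step 1: sold=3 (running total=3) -> [9 5 2 4]
Step 2: sold=3 (running total=6) -> [9 6 2 3]
Step 3: sold=3 (running total=9) -> [9 7 2 2]
Step 4: sold=2 (running total=11) -> [9 8 2 2]
Step 5: sold=2 (running total=13) -> [9 9 2 2]
Step 6: sold=2 (running total=15) -> [9 10 2 2]
Step 7: sold=2 (running total=17) -> [9 11 2 2]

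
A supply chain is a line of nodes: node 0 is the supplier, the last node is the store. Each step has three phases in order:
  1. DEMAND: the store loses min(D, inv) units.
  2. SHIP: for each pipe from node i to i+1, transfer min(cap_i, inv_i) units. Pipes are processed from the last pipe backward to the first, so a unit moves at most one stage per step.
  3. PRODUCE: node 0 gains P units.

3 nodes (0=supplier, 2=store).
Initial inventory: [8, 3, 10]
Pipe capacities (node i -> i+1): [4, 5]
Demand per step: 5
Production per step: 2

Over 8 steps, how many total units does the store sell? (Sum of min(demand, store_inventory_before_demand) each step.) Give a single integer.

Step 1: sold=5 (running total=5) -> [6 4 8]
Step 2: sold=5 (running total=10) -> [4 4 7]
Step 3: sold=5 (running total=15) -> [2 4 6]
Step 4: sold=5 (running total=20) -> [2 2 5]
Step 5: sold=5 (running total=25) -> [2 2 2]
Step 6: sold=2 (running total=27) -> [2 2 2]
Step 7: sold=2 (running total=29) -> [2 2 2]
Step 8: sold=2 (running total=31) -> [2 2 2]

Answer: 31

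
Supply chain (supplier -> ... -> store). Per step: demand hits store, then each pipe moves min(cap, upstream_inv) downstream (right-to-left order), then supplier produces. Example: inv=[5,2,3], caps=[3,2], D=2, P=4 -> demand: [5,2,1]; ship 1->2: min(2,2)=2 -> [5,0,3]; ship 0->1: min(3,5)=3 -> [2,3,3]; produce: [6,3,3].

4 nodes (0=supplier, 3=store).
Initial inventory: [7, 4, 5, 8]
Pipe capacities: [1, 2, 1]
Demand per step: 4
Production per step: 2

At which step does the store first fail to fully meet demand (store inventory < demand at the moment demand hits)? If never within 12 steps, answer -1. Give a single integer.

Step 1: demand=4,sold=4 ship[2->3]=1 ship[1->2]=2 ship[0->1]=1 prod=2 -> [8 3 6 5]
Step 2: demand=4,sold=4 ship[2->3]=1 ship[1->2]=2 ship[0->1]=1 prod=2 -> [9 2 7 2]
Step 3: demand=4,sold=2 ship[2->3]=1 ship[1->2]=2 ship[0->1]=1 prod=2 -> [10 1 8 1]
Step 4: demand=4,sold=1 ship[2->3]=1 ship[1->2]=1 ship[0->1]=1 prod=2 -> [11 1 8 1]
Step 5: demand=4,sold=1 ship[2->3]=1 ship[1->2]=1 ship[0->1]=1 prod=2 -> [12 1 8 1]
Step 6: demand=4,sold=1 ship[2->3]=1 ship[1->2]=1 ship[0->1]=1 prod=2 -> [13 1 8 1]
Step 7: demand=4,sold=1 ship[2->3]=1 ship[1->2]=1 ship[0->1]=1 prod=2 -> [14 1 8 1]
Step 8: demand=4,sold=1 ship[2->3]=1 ship[1->2]=1 ship[0->1]=1 prod=2 -> [15 1 8 1]
Step 9: demand=4,sold=1 ship[2->3]=1 ship[1->2]=1 ship[0->1]=1 prod=2 -> [16 1 8 1]
Step 10: demand=4,sold=1 ship[2->3]=1 ship[1->2]=1 ship[0->1]=1 prod=2 -> [17 1 8 1]
Step 11: demand=4,sold=1 ship[2->3]=1 ship[1->2]=1 ship[0->1]=1 prod=2 -> [18 1 8 1]
Step 12: demand=4,sold=1 ship[2->3]=1 ship[1->2]=1 ship[0->1]=1 prod=2 -> [19 1 8 1]
First stockout at step 3

3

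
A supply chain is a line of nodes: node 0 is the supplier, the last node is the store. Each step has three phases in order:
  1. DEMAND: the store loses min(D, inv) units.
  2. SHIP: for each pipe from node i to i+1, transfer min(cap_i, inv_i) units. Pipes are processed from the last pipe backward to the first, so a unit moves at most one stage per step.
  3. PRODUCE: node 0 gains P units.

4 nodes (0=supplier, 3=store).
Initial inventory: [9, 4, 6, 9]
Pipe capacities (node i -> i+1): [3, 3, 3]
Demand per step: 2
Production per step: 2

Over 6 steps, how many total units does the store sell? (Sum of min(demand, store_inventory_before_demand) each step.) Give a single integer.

Answer: 12

Derivation:
Step 1: sold=2 (running total=2) -> [8 4 6 10]
Step 2: sold=2 (running total=4) -> [7 4 6 11]
Step 3: sold=2 (running total=6) -> [6 4 6 12]
Step 4: sold=2 (running total=8) -> [5 4 6 13]
Step 5: sold=2 (running total=10) -> [4 4 6 14]
Step 6: sold=2 (running total=12) -> [3 4 6 15]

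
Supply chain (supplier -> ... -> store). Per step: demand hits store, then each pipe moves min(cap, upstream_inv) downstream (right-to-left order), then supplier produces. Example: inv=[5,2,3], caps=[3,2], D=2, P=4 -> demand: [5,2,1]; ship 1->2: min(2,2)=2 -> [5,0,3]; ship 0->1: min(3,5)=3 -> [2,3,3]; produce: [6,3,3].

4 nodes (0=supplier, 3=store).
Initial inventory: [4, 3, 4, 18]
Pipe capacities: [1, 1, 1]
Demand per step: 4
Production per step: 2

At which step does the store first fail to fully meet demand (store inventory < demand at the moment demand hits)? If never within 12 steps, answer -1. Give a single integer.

Step 1: demand=4,sold=4 ship[2->3]=1 ship[1->2]=1 ship[0->1]=1 prod=2 -> [5 3 4 15]
Step 2: demand=4,sold=4 ship[2->3]=1 ship[1->2]=1 ship[0->1]=1 prod=2 -> [6 3 4 12]
Step 3: demand=4,sold=4 ship[2->3]=1 ship[1->2]=1 ship[0->1]=1 prod=2 -> [7 3 4 9]
Step 4: demand=4,sold=4 ship[2->3]=1 ship[1->2]=1 ship[0->1]=1 prod=2 -> [8 3 4 6]
Step 5: demand=4,sold=4 ship[2->3]=1 ship[1->2]=1 ship[0->1]=1 prod=2 -> [9 3 4 3]
Step 6: demand=4,sold=3 ship[2->3]=1 ship[1->2]=1 ship[0->1]=1 prod=2 -> [10 3 4 1]
Step 7: demand=4,sold=1 ship[2->3]=1 ship[1->2]=1 ship[0->1]=1 prod=2 -> [11 3 4 1]
Step 8: demand=4,sold=1 ship[2->3]=1 ship[1->2]=1 ship[0->1]=1 prod=2 -> [12 3 4 1]
Step 9: demand=4,sold=1 ship[2->3]=1 ship[1->2]=1 ship[0->1]=1 prod=2 -> [13 3 4 1]
Step 10: demand=4,sold=1 ship[2->3]=1 ship[1->2]=1 ship[0->1]=1 prod=2 -> [14 3 4 1]
Step 11: demand=4,sold=1 ship[2->3]=1 ship[1->2]=1 ship[0->1]=1 prod=2 -> [15 3 4 1]
Step 12: demand=4,sold=1 ship[2->3]=1 ship[1->2]=1 ship[0->1]=1 prod=2 -> [16 3 4 1]
First stockout at step 6

6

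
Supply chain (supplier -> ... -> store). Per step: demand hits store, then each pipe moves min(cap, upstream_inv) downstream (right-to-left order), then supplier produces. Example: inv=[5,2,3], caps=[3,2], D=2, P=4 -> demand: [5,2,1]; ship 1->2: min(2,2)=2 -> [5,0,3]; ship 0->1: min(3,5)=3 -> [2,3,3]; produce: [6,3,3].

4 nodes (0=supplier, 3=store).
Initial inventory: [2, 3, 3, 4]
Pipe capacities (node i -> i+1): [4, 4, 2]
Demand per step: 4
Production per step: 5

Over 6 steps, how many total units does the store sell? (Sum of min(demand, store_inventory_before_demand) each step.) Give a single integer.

Step 1: sold=4 (running total=4) -> [5 2 4 2]
Step 2: sold=2 (running total=6) -> [6 4 4 2]
Step 3: sold=2 (running total=8) -> [7 4 6 2]
Step 4: sold=2 (running total=10) -> [8 4 8 2]
Step 5: sold=2 (running total=12) -> [9 4 10 2]
Step 6: sold=2 (running total=14) -> [10 4 12 2]

Answer: 14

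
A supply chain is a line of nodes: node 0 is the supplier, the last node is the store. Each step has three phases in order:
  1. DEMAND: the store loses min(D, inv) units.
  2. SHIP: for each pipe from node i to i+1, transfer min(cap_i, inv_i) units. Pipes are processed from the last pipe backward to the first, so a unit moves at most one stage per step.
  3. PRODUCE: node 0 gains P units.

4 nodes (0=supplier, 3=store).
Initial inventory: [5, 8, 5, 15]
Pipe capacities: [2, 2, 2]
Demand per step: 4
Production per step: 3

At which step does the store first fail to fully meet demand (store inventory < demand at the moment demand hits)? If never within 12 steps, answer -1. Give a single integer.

Step 1: demand=4,sold=4 ship[2->3]=2 ship[1->2]=2 ship[0->1]=2 prod=3 -> [6 8 5 13]
Step 2: demand=4,sold=4 ship[2->3]=2 ship[1->2]=2 ship[0->1]=2 prod=3 -> [7 8 5 11]
Step 3: demand=4,sold=4 ship[2->3]=2 ship[1->2]=2 ship[0->1]=2 prod=3 -> [8 8 5 9]
Step 4: demand=4,sold=4 ship[2->3]=2 ship[1->2]=2 ship[0->1]=2 prod=3 -> [9 8 5 7]
Step 5: demand=4,sold=4 ship[2->3]=2 ship[1->2]=2 ship[0->1]=2 prod=3 -> [10 8 5 5]
Step 6: demand=4,sold=4 ship[2->3]=2 ship[1->2]=2 ship[0->1]=2 prod=3 -> [11 8 5 3]
Step 7: demand=4,sold=3 ship[2->3]=2 ship[1->2]=2 ship[0->1]=2 prod=3 -> [12 8 5 2]
Step 8: demand=4,sold=2 ship[2->3]=2 ship[1->2]=2 ship[0->1]=2 prod=3 -> [13 8 5 2]
Step 9: demand=4,sold=2 ship[2->3]=2 ship[1->2]=2 ship[0->1]=2 prod=3 -> [14 8 5 2]
Step 10: demand=4,sold=2 ship[2->3]=2 ship[1->2]=2 ship[0->1]=2 prod=3 -> [15 8 5 2]
Step 11: demand=4,sold=2 ship[2->3]=2 ship[1->2]=2 ship[0->1]=2 prod=3 -> [16 8 5 2]
Step 12: demand=4,sold=2 ship[2->3]=2 ship[1->2]=2 ship[0->1]=2 prod=3 -> [17 8 5 2]
First stockout at step 7

7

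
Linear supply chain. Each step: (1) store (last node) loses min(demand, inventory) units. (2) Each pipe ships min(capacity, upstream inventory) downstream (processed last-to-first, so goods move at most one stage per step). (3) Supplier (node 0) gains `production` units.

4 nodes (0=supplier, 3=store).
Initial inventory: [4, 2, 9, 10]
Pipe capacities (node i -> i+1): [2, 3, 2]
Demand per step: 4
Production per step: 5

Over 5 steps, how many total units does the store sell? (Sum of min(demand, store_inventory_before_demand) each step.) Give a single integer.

Step 1: sold=4 (running total=4) -> [7 2 9 8]
Step 2: sold=4 (running total=8) -> [10 2 9 6]
Step 3: sold=4 (running total=12) -> [13 2 9 4]
Step 4: sold=4 (running total=16) -> [16 2 9 2]
Step 5: sold=2 (running total=18) -> [19 2 9 2]

Answer: 18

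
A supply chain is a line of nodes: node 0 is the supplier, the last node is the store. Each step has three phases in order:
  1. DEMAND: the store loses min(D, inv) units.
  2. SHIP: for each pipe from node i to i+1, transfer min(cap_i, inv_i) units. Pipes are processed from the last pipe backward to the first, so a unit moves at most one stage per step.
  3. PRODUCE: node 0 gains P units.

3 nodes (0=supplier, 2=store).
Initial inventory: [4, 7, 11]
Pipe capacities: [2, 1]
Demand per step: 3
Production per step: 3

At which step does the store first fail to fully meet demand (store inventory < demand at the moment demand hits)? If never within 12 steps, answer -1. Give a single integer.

Step 1: demand=3,sold=3 ship[1->2]=1 ship[0->1]=2 prod=3 -> [5 8 9]
Step 2: demand=3,sold=3 ship[1->2]=1 ship[0->1]=2 prod=3 -> [6 9 7]
Step 3: demand=3,sold=3 ship[1->2]=1 ship[0->1]=2 prod=3 -> [7 10 5]
Step 4: demand=3,sold=3 ship[1->2]=1 ship[0->1]=2 prod=3 -> [8 11 3]
Step 5: demand=3,sold=3 ship[1->2]=1 ship[0->1]=2 prod=3 -> [9 12 1]
Step 6: demand=3,sold=1 ship[1->2]=1 ship[0->1]=2 prod=3 -> [10 13 1]
Step 7: demand=3,sold=1 ship[1->2]=1 ship[0->1]=2 prod=3 -> [11 14 1]
Step 8: demand=3,sold=1 ship[1->2]=1 ship[0->1]=2 prod=3 -> [12 15 1]
Step 9: demand=3,sold=1 ship[1->2]=1 ship[0->1]=2 prod=3 -> [13 16 1]
Step 10: demand=3,sold=1 ship[1->2]=1 ship[0->1]=2 prod=3 -> [14 17 1]
Step 11: demand=3,sold=1 ship[1->2]=1 ship[0->1]=2 prod=3 -> [15 18 1]
Step 12: demand=3,sold=1 ship[1->2]=1 ship[0->1]=2 prod=3 -> [16 19 1]
First stockout at step 6

6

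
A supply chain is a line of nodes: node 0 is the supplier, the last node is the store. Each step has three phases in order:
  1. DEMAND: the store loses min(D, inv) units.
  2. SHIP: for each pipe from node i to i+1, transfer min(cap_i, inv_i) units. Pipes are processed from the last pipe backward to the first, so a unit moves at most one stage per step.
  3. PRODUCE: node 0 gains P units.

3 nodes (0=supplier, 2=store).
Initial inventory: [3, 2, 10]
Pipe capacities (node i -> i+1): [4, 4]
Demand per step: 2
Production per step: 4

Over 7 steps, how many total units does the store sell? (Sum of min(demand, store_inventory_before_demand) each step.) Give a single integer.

Answer: 14

Derivation:
Step 1: sold=2 (running total=2) -> [4 3 10]
Step 2: sold=2 (running total=4) -> [4 4 11]
Step 3: sold=2 (running total=6) -> [4 4 13]
Step 4: sold=2 (running total=8) -> [4 4 15]
Step 5: sold=2 (running total=10) -> [4 4 17]
Step 6: sold=2 (running total=12) -> [4 4 19]
Step 7: sold=2 (running total=14) -> [4 4 21]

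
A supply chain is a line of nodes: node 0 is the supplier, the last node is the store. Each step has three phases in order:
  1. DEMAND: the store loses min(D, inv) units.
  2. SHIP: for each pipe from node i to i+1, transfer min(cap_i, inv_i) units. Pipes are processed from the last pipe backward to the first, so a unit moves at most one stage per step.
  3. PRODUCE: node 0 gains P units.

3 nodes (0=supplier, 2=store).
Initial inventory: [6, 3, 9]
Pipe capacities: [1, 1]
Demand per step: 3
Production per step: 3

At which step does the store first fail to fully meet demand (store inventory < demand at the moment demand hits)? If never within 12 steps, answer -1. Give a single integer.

Step 1: demand=3,sold=3 ship[1->2]=1 ship[0->1]=1 prod=3 -> [8 3 7]
Step 2: demand=3,sold=3 ship[1->2]=1 ship[0->1]=1 prod=3 -> [10 3 5]
Step 3: demand=3,sold=3 ship[1->2]=1 ship[0->1]=1 prod=3 -> [12 3 3]
Step 4: demand=3,sold=3 ship[1->2]=1 ship[0->1]=1 prod=3 -> [14 3 1]
Step 5: demand=3,sold=1 ship[1->2]=1 ship[0->1]=1 prod=3 -> [16 3 1]
Step 6: demand=3,sold=1 ship[1->2]=1 ship[0->1]=1 prod=3 -> [18 3 1]
Step 7: demand=3,sold=1 ship[1->2]=1 ship[0->1]=1 prod=3 -> [20 3 1]
Step 8: demand=3,sold=1 ship[1->2]=1 ship[0->1]=1 prod=3 -> [22 3 1]
Step 9: demand=3,sold=1 ship[1->2]=1 ship[0->1]=1 prod=3 -> [24 3 1]
Step 10: demand=3,sold=1 ship[1->2]=1 ship[0->1]=1 prod=3 -> [26 3 1]
Step 11: demand=3,sold=1 ship[1->2]=1 ship[0->1]=1 prod=3 -> [28 3 1]
Step 12: demand=3,sold=1 ship[1->2]=1 ship[0->1]=1 prod=3 -> [30 3 1]
First stockout at step 5

5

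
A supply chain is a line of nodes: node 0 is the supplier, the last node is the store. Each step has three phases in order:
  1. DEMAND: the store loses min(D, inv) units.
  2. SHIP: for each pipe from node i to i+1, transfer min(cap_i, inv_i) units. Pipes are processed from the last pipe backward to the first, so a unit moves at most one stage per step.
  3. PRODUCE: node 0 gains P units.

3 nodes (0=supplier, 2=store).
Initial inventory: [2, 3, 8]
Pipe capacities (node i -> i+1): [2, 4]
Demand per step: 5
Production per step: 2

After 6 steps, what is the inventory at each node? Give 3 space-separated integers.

Step 1: demand=5,sold=5 ship[1->2]=3 ship[0->1]=2 prod=2 -> inv=[2 2 6]
Step 2: demand=5,sold=5 ship[1->2]=2 ship[0->1]=2 prod=2 -> inv=[2 2 3]
Step 3: demand=5,sold=3 ship[1->2]=2 ship[0->1]=2 prod=2 -> inv=[2 2 2]
Step 4: demand=5,sold=2 ship[1->2]=2 ship[0->1]=2 prod=2 -> inv=[2 2 2]
Step 5: demand=5,sold=2 ship[1->2]=2 ship[0->1]=2 prod=2 -> inv=[2 2 2]
Step 6: demand=5,sold=2 ship[1->2]=2 ship[0->1]=2 prod=2 -> inv=[2 2 2]

2 2 2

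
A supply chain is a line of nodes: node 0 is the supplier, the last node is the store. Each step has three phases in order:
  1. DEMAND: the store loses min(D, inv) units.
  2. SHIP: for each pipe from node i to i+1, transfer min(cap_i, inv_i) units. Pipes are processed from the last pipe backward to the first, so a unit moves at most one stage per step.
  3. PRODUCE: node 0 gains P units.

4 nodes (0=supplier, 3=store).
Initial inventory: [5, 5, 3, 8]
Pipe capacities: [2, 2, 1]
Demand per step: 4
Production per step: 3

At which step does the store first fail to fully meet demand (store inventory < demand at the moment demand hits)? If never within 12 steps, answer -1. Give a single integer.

Step 1: demand=4,sold=4 ship[2->3]=1 ship[1->2]=2 ship[0->1]=2 prod=3 -> [6 5 4 5]
Step 2: demand=4,sold=4 ship[2->3]=1 ship[1->2]=2 ship[0->1]=2 prod=3 -> [7 5 5 2]
Step 3: demand=4,sold=2 ship[2->3]=1 ship[1->2]=2 ship[0->1]=2 prod=3 -> [8 5 6 1]
Step 4: demand=4,sold=1 ship[2->3]=1 ship[1->2]=2 ship[0->1]=2 prod=3 -> [9 5 7 1]
Step 5: demand=4,sold=1 ship[2->3]=1 ship[1->2]=2 ship[0->1]=2 prod=3 -> [10 5 8 1]
Step 6: demand=4,sold=1 ship[2->3]=1 ship[1->2]=2 ship[0->1]=2 prod=3 -> [11 5 9 1]
Step 7: demand=4,sold=1 ship[2->3]=1 ship[1->2]=2 ship[0->1]=2 prod=3 -> [12 5 10 1]
Step 8: demand=4,sold=1 ship[2->3]=1 ship[1->2]=2 ship[0->1]=2 prod=3 -> [13 5 11 1]
Step 9: demand=4,sold=1 ship[2->3]=1 ship[1->2]=2 ship[0->1]=2 prod=3 -> [14 5 12 1]
Step 10: demand=4,sold=1 ship[2->3]=1 ship[1->2]=2 ship[0->1]=2 prod=3 -> [15 5 13 1]
Step 11: demand=4,sold=1 ship[2->3]=1 ship[1->2]=2 ship[0->1]=2 prod=3 -> [16 5 14 1]
Step 12: demand=4,sold=1 ship[2->3]=1 ship[1->2]=2 ship[0->1]=2 prod=3 -> [17 5 15 1]
First stockout at step 3

3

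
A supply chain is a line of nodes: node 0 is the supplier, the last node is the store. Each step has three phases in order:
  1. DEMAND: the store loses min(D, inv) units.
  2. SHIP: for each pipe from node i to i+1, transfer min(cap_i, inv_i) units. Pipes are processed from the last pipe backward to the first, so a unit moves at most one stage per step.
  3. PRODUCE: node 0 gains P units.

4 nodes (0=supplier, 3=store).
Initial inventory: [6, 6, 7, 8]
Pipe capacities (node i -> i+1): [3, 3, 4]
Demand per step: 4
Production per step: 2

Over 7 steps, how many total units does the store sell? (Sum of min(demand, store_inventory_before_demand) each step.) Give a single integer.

Answer: 28

Derivation:
Step 1: sold=4 (running total=4) -> [5 6 6 8]
Step 2: sold=4 (running total=8) -> [4 6 5 8]
Step 3: sold=4 (running total=12) -> [3 6 4 8]
Step 4: sold=4 (running total=16) -> [2 6 3 8]
Step 5: sold=4 (running total=20) -> [2 5 3 7]
Step 6: sold=4 (running total=24) -> [2 4 3 6]
Step 7: sold=4 (running total=28) -> [2 3 3 5]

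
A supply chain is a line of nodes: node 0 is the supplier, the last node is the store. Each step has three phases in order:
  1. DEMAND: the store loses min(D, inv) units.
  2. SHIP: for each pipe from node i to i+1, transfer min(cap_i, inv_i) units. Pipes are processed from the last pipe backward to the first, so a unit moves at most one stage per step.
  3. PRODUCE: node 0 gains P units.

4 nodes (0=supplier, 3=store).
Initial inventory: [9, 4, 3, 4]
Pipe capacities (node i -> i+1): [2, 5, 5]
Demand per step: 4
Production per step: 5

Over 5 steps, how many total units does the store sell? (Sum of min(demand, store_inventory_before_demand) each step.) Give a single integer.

Step 1: sold=4 (running total=4) -> [12 2 4 3]
Step 2: sold=3 (running total=7) -> [15 2 2 4]
Step 3: sold=4 (running total=11) -> [18 2 2 2]
Step 4: sold=2 (running total=13) -> [21 2 2 2]
Step 5: sold=2 (running total=15) -> [24 2 2 2]

Answer: 15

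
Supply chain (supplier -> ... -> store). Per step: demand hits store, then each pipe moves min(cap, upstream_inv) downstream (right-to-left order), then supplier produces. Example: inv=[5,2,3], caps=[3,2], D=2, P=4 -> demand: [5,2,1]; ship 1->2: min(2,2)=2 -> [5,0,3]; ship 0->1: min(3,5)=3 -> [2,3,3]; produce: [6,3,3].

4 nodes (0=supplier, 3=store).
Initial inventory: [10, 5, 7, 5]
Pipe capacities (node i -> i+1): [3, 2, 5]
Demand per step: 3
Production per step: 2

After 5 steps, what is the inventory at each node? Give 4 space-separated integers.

Step 1: demand=3,sold=3 ship[2->3]=5 ship[1->2]=2 ship[0->1]=3 prod=2 -> inv=[9 6 4 7]
Step 2: demand=3,sold=3 ship[2->3]=4 ship[1->2]=2 ship[0->1]=3 prod=2 -> inv=[8 7 2 8]
Step 3: demand=3,sold=3 ship[2->3]=2 ship[1->2]=2 ship[0->1]=3 prod=2 -> inv=[7 8 2 7]
Step 4: demand=3,sold=3 ship[2->3]=2 ship[1->2]=2 ship[0->1]=3 prod=2 -> inv=[6 9 2 6]
Step 5: demand=3,sold=3 ship[2->3]=2 ship[1->2]=2 ship[0->1]=3 prod=2 -> inv=[5 10 2 5]

5 10 2 5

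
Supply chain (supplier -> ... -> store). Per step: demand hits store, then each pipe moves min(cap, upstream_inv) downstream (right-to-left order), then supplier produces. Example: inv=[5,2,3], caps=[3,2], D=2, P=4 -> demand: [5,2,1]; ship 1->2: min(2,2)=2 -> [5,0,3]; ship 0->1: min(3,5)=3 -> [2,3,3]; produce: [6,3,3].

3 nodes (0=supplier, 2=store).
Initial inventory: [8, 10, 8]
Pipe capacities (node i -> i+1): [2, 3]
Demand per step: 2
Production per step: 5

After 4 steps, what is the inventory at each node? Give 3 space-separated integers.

Step 1: demand=2,sold=2 ship[1->2]=3 ship[0->1]=2 prod=5 -> inv=[11 9 9]
Step 2: demand=2,sold=2 ship[1->2]=3 ship[0->1]=2 prod=5 -> inv=[14 8 10]
Step 3: demand=2,sold=2 ship[1->2]=3 ship[0->1]=2 prod=5 -> inv=[17 7 11]
Step 4: demand=2,sold=2 ship[1->2]=3 ship[0->1]=2 prod=5 -> inv=[20 6 12]

20 6 12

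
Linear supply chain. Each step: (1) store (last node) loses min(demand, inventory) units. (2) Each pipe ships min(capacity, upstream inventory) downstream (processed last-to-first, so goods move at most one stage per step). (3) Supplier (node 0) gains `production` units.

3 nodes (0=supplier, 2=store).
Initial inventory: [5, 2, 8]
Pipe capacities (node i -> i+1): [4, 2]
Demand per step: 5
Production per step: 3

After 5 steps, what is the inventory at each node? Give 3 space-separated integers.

Step 1: demand=5,sold=5 ship[1->2]=2 ship[0->1]=4 prod=3 -> inv=[4 4 5]
Step 2: demand=5,sold=5 ship[1->2]=2 ship[0->1]=4 prod=3 -> inv=[3 6 2]
Step 3: demand=5,sold=2 ship[1->2]=2 ship[0->1]=3 prod=3 -> inv=[3 7 2]
Step 4: demand=5,sold=2 ship[1->2]=2 ship[0->1]=3 prod=3 -> inv=[3 8 2]
Step 5: demand=5,sold=2 ship[1->2]=2 ship[0->1]=3 prod=3 -> inv=[3 9 2]

3 9 2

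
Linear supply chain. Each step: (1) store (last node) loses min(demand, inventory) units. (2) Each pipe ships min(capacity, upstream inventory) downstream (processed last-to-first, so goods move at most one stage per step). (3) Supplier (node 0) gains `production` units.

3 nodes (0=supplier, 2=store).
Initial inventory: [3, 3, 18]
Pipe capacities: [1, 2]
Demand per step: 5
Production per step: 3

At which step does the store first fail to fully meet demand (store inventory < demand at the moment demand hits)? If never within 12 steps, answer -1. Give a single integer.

Step 1: demand=5,sold=5 ship[1->2]=2 ship[0->1]=1 prod=3 -> [5 2 15]
Step 2: demand=5,sold=5 ship[1->2]=2 ship[0->1]=1 prod=3 -> [7 1 12]
Step 3: demand=5,sold=5 ship[1->2]=1 ship[0->1]=1 prod=3 -> [9 1 8]
Step 4: demand=5,sold=5 ship[1->2]=1 ship[0->1]=1 prod=3 -> [11 1 4]
Step 5: demand=5,sold=4 ship[1->2]=1 ship[0->1]=1 prod=3 -> [13 1 1]
Step 6: demand=5,sold=1 ship[1->2]=1 ship[0->1]=1 prod=3 -> [15 1 1]
Step 7: demand=5,sold=1 ship[1->2]=1 ship[0->1]=1 prod=3 -> [17 1 1]
Step 8: demand=5,sold=1 ship[1->2]=1 ship[0->1]=1 prod=3 -> [19 1 1]
Step 9: demand=5,sold=1 ship[1->2]=1 ship[0->1]=1 prod=3 -> [21 1 1]
Step 10: demand=5,sold=1 ship[1->2]=1 ship[0->1]=1 prod=3 -> [23 1 1]
Step 11: demand=5,sold=1 ship[1->2]=1 ship[0->1]=1 prod=3 -> [25 1 1]
Step 12: demand=5,sold=1 ship[1->2]=1 ship[0->1]=1 prod=3 -> [27 1 1]
First stockout at step 5

5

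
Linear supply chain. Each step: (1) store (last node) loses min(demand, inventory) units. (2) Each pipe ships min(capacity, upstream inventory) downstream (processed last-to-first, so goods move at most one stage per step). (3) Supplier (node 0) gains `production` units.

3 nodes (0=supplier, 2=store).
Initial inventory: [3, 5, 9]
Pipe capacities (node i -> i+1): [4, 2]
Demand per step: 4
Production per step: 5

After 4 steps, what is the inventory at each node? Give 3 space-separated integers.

Step 1: demand=4,sold=4 ship[1->2]=2 ship[0->1]=3 prod=5 -> inv=[5 6 7]
Step 2: demand=4,sold=4 ship[1->2]=2 ship[0->1]=4 prod=5 -> inv=[6 8 5]
Step 3: demand=4,sold=4 ship[1->2]=2 ship[0->1]=4 prod=5 -> inv=[7 10 3]
Step 4: demand=4,sold=3 ship[1->2]=2 ship[0->1]=4 prod=5 -> inv=[8 12 2]

8 12 2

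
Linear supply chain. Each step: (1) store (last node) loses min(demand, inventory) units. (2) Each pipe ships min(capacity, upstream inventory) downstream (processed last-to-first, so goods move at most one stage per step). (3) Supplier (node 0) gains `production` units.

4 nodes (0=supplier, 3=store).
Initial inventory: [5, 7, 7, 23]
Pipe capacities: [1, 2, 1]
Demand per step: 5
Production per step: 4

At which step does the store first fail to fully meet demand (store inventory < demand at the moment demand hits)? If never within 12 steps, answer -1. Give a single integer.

Step 1: demand=5,sold=5 ship[2->3]=1 ship[1->2]=2 ship[0->1]=1 prod=4 -> [8 6 8 19]
Step 2: demand=5,sold=5 ship[2->3]=1 ship[1->2]=2 ship[0->1]=1 prod=4 -> [11 5 9 15]
Step 3: demand=5,sold=5 ship[2->3]=1 ship[1->2]=2 ship[0->1]=1 prod=4 -> [14 4 10 11]
Step 4: demand=5,sold=5 ship[2->3]=1 ship[1->2]=2 ship[0->1]=1 prod=4 -> [17 3 11 7]
Step 5: demand=5,sold=5 ship[2->3]=1 ship[1->2]=2 ship[0->1]=1 prod=4 -> [20 2 12 3]
Step 6: demand=5,sold=3 ship[2->3]=1 ship[1->2]=2 ship[0->1]=1 prod=4 -> [23 1 13 1]
Step 7: demand=5,sold=1 ship[2->3]=1 ship[1->2]=1 ship[0->1]=1 prod=4 -> [26 1 13 1]
Step 8: demand=5,sold=1 ship[2->3]=1 ship[1->2]=1 ship[0->1]=1 prod=4 -> [29 1 13 1]
Step 9: demand=5,sold=1 ship[2->3]=1 ship[1->2]=1 ship[0->1]=1 prod=4 -> [32 1 13 1]
Step 10: demand=5,sold=1 ship[2->3]=1 ship[1->2]=1 ship[0->1]=1 prod=4 -> [35 1 13 1]
Step 11: demand=5,sold=1 ship[2->3]=1 ship[1->2]=1 ship[0->1]=1 prod=4 -> [38 1 13 1]
Step 12: demand=5,sold=1 ship[2->3]=1 ship[1->2]=1 ship[0->1]=1 prod=4 -> [41 1 13 1]
First stockout at step 6

6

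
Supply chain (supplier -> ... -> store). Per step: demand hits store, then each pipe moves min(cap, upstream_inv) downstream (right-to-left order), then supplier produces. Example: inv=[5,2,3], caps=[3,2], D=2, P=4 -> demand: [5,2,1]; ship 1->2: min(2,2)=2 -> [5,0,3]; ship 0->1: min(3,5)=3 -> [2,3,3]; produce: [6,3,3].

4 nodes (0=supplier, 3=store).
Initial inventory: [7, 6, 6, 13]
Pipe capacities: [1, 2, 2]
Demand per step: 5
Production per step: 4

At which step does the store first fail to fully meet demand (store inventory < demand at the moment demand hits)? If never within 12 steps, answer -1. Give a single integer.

Step 1: demand=5,sold=5 ship[2->3]=2 ship[1->2]=2 ship[0->1]=1 prod=4 -> [10 5 6 10]
Step 2: demand=5,sold=5 ship[2->3]=2 ship[1->2]=2 ship[0->1]=1 prod=4 -> [13 4 6 7]
Step 3: demand=5,sold=5 ship[2->3]=2 ship[1->2]=2 ship[0->1]=1 prod=4 -> [16 3 6 4]
Step 4: demand=5,sold=4 ship[2->3]=2 ship[1->2]=2 ship[0->1]=1 prod=4 -> [19 2 6 2]
Step 5: demand=5,sold=2 ship[2->3]=2 ship[1->2]=2 ship[0->1]=1 prod=4 -> [22 1 6 2]
Step 6: demand=5,sold=2 ship[2->3]=2 ship[1->2]=1 ship[0->1]=1 prod=4 -> [25 1 5 2]
Step 7: demand=5,sold=2 ship[2->3]=2 ship[1->2]=1 ship[0->1]=1 prod=4 -> [28 1 4 2]
Step 8: demand=5,sold=2 ship[2->3]=2 ship[1->2]=1 ship[0->1]=1 prod=4 -> [31 1 3 2]
Step 9: demand=5,sold=2 ship[2->3]=2 ship[1->2]=1 ship[0->1]=1 prod=4 -> [34 1 2 2]
Step 10: demand=5,sold=2 ship[2->3]=2 ship[1->2]=1 ship[0->1]=1 prod=4 -> [37 1 1 2]
Step 11: demand=5,sold=2 ship[2->3]=1 ship[1->2]=1 ship[0->1]=1 prod=4 -> [40 1 1 1]
Step 12: demand=5,sold=1 ship[2->3]=1 ship[1->2]=1 ship[0->1]=1 prod=4 -> [43 1 1 1]
First stockout at step 4

4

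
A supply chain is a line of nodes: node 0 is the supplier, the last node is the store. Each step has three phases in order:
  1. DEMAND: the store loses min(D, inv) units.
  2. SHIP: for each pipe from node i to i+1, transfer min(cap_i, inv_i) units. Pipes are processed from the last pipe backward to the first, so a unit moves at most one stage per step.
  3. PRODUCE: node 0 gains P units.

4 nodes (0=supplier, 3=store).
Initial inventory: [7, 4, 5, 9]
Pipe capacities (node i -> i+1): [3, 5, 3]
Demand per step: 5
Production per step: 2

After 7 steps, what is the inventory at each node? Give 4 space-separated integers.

Step 1: demand=5,sold=5 ship[2->3]=3 ship[1->2]=4 ship[0->1]=3 prod=2 -> inv=[6 3 6 7]
Step 2: demand=5,sold=5 ship[2->3]=3 ship[1->2]=3 ship[0->1]=3 prod=2 -> inv=[5 3 6 5]
Step 3: demand=5,sold=5 ship[2->3]=3 ship[1->2]=3 ship[0->1]=3 prod=2 -> inv=[4 3 6 3]
Step 4: demand=5,sold=3 ship[2->3]=3 ship[1->2]=3 ship[0->1]=3 prod=2 -> inv=[3 3 6 3]
Step 5: demand=5,sold=3 ship[2->3]=3 ship[1->2]=3 ship[0->1]=3 prod=2 -> inv=[2 3 6 3]
Step 6: demand=5,sold=3 ship[2->3]=3 ship[1->2]=3 ship[0->1]=2 prod=2 -> inv=[2 2 6 3]
Step 7: demand=5,sold=3 ship[2->3]=3 ship[1->2]=2 ship[0->1]=2 prod=2 -> inv=[2 2 5 3]

2 2 5 3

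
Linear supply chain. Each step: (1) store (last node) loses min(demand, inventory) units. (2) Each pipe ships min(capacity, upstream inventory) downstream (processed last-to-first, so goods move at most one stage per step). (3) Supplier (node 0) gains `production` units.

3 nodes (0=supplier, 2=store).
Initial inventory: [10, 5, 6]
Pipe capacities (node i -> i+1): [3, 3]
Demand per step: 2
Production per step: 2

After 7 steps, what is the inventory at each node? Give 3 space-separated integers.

Step 1: demand=2,sold=2 ship[1->2]=3 ship[0->1]=3 prod=2 -> inv=[9 5 7]
Step 2: demand=2,sold=2 ship[1->2]=3 ship[0->1]=3 prod=2 -> inv=[8 5 8]
Step 3: demand=2,sold=2 ship[1->2]=3 ship[0->1]=3 prod=2 -> inv=[7 5 9]
Step 4: demand=2,sold=2 ship[1->2]=3 ship[0->1]=3 prod=2 -> inv=[6 5 10]
Step 5: demand=2,sold=2 ship[1->2]=3 ship[0->1]=3 prod=2 -> inv=[5 5 11]
Step 6: demand=2,sold=2 ship[1->2]=3 ship[0->1]=3 prod=2 -> inv=[4 5 12]
Step 7: demand=2,sold=2 ship[1->2]=3 ship[0->1]=3 prod=2 -> inv=[3 5 13]

3 5 13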